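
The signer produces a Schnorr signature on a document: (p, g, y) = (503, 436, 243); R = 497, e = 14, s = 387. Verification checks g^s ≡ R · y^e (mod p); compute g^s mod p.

193

436^2 = 190096 ≡ 465
436^4 ≡ 465^2 = 216225 ≡ 438
436^8 ≡ 438^2 = 191844 ≡ 201
436^16 ≡ 201^2 = 40401 ≡ 161
436^32 ≡ 161^2 = 25921 ≡ 268
436^64 ≡ 268^2 = 71824 ≡ 398
436^128 ≡ 398^2 = 158404 ≡ 462
436^256 ≡ 462^2 = 213444 ≡ 172
387 = 256 + 128 + 2 + 1, so 436^387 ≡ 172·462·465·436 ≡ 193 (mod 503)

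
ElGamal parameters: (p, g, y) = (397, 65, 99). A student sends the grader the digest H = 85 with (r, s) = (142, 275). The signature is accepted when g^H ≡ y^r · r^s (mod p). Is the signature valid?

Left side g^H mod p:
65^2 = 4225 ≡ 255
65^4 ≡ 255^2 = 65025 ≡ 314
65^8 ≡ 314^2 = 98596 ≡ 140
65^16 ≡ 140^2 = 19600 ≡ 147
65^32 ≡ 147^2 = 21609 ≡ 171
65^64 ≡ 171^2 = 29241 ≡ 260
85 = 64 + 16 + 4 + 1, so 65^85 ≡ 260·147·314·65 ≡ 136 (mod 397)
Right side y^r · r^s mod p:
99^2 = 9801 ≡ 273
99^4 ≡ 273^2 = 74529 ≡ 290
99^8 ≡ 290^2 = 84100 ≡ 333
99^16 ≡ 333^2 = 110889 ≡ 126
99^32 ≡ 126^2 = 15876 ≡ 393
99^64 ≡ 393^2 = 154449 ≡ 16
99^128 ≡ 16^2 = 256
142 = 128 + 8 + 4 + 2, so 99^142 ≡ 256·333·290·273 ≡ 393 (mod 397)
142^2 = 20164 ≡ 314
142^4 ≡ 314^2 = 98596 ≡ 140
142^8 ≡ 140^2 = 19600 ≡ 147
142^16 ≡ 147^2 = 21609 ≡ 171
142^32 ≡ 171^2 = 29241 ≡ 260
142^64 ≡ 260^2 = 67600 ≡ 110
142^128 ≡ 110^2 = 12100 ≡ 190
142^256 ≡ 190^2 = 36100 ≡ 370
275 = 256 + 16 + 2 + 1, so 142^275 ≡ 370·171·314·142 ≡ 363 (mod 397)
393·363 = 142659 ≡ 136 (mod 397)
136 ≡ 136 (mod 397), so the signature is genuine.

valid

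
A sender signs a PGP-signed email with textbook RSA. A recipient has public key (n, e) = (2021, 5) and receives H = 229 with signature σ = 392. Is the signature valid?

invalid

Squares mod 2021: σ^1≡392, σ^2≡68, σ^4≡582
5 = 4 + 1, so σ^5 ≡ 582·392 ≡ 1792 (mod 2021)
The recovered value 1792 does not match the digest 229.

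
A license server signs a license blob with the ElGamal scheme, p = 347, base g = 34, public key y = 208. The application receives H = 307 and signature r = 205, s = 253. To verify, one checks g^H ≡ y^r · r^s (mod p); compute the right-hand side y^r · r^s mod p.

Squares mod 347: 208^1≡208, 208^2≡236, 208^4≡176, 208^8≡93, 208^16≡321, 208^32≡329, 208^64≡324, 208^128≡182
205 = 128 + 64 + 8 + 4 + 1, so 208^205 ≡ 182·324·93·176·208 ≡ 329 (mod 347)
Squares mod 347: 205^1≡205, 205^2≡38, 205^4≡56, 205^8≡13, 205^16≡169, 205^32≡107, 205^64≡345, 205^128≡4
253 = 128 + 64 + 32 + 16 + 8 + 4 + 1, so 205^253 ≡ 4·345·107·169·13·56·205 ≡ 9 (mod 347)
y^r · r^s ≡ 329·9 = 2961 ≡ 185 (mod 347)

185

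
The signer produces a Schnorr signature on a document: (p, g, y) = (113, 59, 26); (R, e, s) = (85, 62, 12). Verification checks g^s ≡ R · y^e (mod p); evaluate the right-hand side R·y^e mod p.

26^62 mod 113 = 105
R · y^e ≡ 85·105 = 8925 ≡ 111 (mod 113)

111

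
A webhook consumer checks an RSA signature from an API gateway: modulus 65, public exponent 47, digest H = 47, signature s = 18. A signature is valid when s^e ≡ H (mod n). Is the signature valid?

valid

s^47 mod 65 = 47
47 = H, so the signature checks out.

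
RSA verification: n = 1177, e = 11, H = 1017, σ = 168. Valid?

no

Squares mod 1177: σ^1≡168, σ^2≡1153, σ^4≡576, σ^8≡1039
11 = 8 + 2 + 1, so σ^11 ≡ 1039·1153·168 ≡ 872 (mod 1177)
The recovered value 872 does not match the digest 1017.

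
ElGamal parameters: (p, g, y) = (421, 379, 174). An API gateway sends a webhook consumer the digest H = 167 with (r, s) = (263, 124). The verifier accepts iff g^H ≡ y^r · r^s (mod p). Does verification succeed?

fails

Left side g^H mod p:
379^2 = 143641 ≡ 80
379^4 ≡ 80^2 = 6400 ≡ 85
379^8 ≡ 85^2 = 7225 ≡ 68
379^16 ≡ 68^2 = 4624 ≡ 414
379^32 ≡ 414^2 = 171396 ≡ 49
379^64 ≡ 49^2 = 2401 ≡ 296
379^128 ≡ 296^2 = 87616 ≡ 48
167 = 128 + 32 + 4 + 2 + 1, so 379^167 ≡ 48·49·85·80·379 ≡ 402 (mod 421)
Right side y^r · r^s mod p:
174^2 = 30276 ≡ 385
174^4 ≡ 385^2 = 148225 ≡ 33
174^8 ≡ 33^2 = 1089 ≡ 247
174^16 ≡ 247^2 = 61009 ≡ 385
174^32 ≡ 385^2 = 148225 ≡ 33
174^64 ≡ 33^2 = 1089 ≡ 247
174^128 ≡ 247^2 = 61009 ≡ 385
174^256 ≡ 385^2 = 148225 ≡ 33
263 = 256 + 4 + 2 + 1, so 174^263 ≡ 33·33·385·174 ≡ 388 (mod 421)
263^2 = 69169 ≡ 125
263^4 ≡ 125^2 = 15625 ≡ 48
263^8 ≡ 48^2 = 2304 ≡ 199
263^16 ≡ 199^2 = 39601 ≡ 27
263^32 ≡ 27^2 = 729 ≡ 308
263^64 ≡ 308^2 = 94864 ≡ 139
124 = 64 + 32 + 16 + 8 + 4, so 263^124 ≡ 139·308·27·199·48 ≡ 78 (mod 421)
388·78 = 30264 ≡ 373 (mod 421)
402 ≠ 373, so verification fails.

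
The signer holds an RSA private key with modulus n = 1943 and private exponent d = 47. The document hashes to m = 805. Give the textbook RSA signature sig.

m^2 ≡ 805^2 = 648025 ≡ 1006
m^4 ≡ 1006^2 = 1012036 ≡ 1676
m^8 ≡ 1676^2 = 2808976 ≡ 1341
m^16 ≡ 1341^2 = 1798281 ≡ 1006
m^32 ≡ 1006^2 = 1012036 ≡ 1676
47 = 32 + 8 + 4 + 2 + 1, so m^47 ≡ 1676·1341·1676·1006·805 ≡ 738 (mod 1943)

738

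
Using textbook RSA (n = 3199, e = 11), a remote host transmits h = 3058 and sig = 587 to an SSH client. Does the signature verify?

Squares mod 3199: sig^1≡587, sig^2≡2276, sig^4≡995, sig^8≡1534
11 = 8 + 2 + 1, so sig^11 ≡ 1534·2276·587 ≡ 3058 (mod 3199)
3058 = h, so the signature checks out.

verifies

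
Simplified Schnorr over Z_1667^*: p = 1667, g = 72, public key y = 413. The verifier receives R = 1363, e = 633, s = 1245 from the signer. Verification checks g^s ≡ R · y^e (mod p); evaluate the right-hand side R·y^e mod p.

936

Squares mod 1667: 413^1≡413, 413^2≡535, 413^4≡1168, 413^8≡618, 413^16≡181, 413^32≡1088, 413^64≡174, 413^128≡270, 413^256≡1219, 413^512≡664
633 = 512 + 64 + 32 + 16 + 8 + 1, so 413^633 ≡ 664·174·1088·181·618·413 ≡ 304 (mod 1667)
R · y^e ≡ 1363·304 = 414352 ≡ 936 (mod 1667)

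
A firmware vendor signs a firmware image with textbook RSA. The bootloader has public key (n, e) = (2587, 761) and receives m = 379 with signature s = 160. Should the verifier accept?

reject

Squares mod 2587: s^1≡160, s^2≡2317, s^4≡464, s^8≡575, s^16≡2076, s^32≡2421, s^64≡1686, s^128≡2070, s^256≡828, s^512≡29
761 = 512 + 128 + 64 + 32 + 16 + 8 + 1, so s^761 ≡ 29·2070·1686·2421·2076·575·160 ≡ 2025 (mod 2587)
s^761 mod 2587 = 2025, but m = 379.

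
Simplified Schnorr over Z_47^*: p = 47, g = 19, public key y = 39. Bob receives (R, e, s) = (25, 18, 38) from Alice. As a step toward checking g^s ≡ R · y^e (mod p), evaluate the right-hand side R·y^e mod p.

39^2 = 1521 ≡ 17
39^4 ≡ 17^2 = 289 ≡ 7
39^8 ≡ 7^2 = 49 ≡ 2
39^16 ≡ 2^2 = 4
18 = 16 + 2, so 39^18 ≡ 4·17 ≡ 21 (mod 47)
R · y^e ≡ 25·21 = 525 ≡ 8 (mod 47)

8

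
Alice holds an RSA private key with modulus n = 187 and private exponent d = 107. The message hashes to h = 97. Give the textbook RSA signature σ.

125

h^2 ≡ 97^2 = 9409 ≡ 59
h^4 ≡ 59^2 = 3481 ≡ 115
h^8 ≡ 115^2 = 13225 ≡ 135
h^16 ≡ 135^2 = 18225 ≡ 86
h^32 ≡ 86^2 = 7396 ≡ 103
h^64 ≡ 103^2 = 10609 ≡ 137
107 = 64 + 32 + 8 + 2 + 1, so h^107 ≡ 137·103·135·59·97 ≡ 125 (mod 187)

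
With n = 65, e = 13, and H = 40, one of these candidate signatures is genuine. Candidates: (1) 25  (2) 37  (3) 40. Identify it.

3

Candidate 1: Squares mod 65: 25^1≡25, 25^2≡40, 25^4≡40, 25^8≡40; 13 = 8 + 4 + 1, so 25^13 ≡ 40·40·25 ≡ 25 (mod 65)
Candidate 2: Squares mod 65: 37^1≡37, 37^2≡4, 37^4≡16, 37^8≡61; 13 = 8 + 4 + 1, so 37^13 ≡ 61·16·37 ≡ 37 (mod 65)
Candidate 3: Squares mod 65: 40^1≡40, 40^2≡40, 40^4≡40, 40^8≡40; 13 = 8 + 4 + 1, so 40^13 ≡ 40·40·40 ≡ 40 (mod 65)
  → matches H = 40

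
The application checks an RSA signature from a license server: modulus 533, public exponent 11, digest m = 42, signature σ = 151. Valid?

no

Squares mod 533: σ^1≡151, σ^2≡415, σ^4≡66, σ^8≡92
11 = 8 + 2 + 1, so σ^11 ≡ 92·415·151 ≡ 252 (mod 533)
The recovered value 252 does not match the digest 42.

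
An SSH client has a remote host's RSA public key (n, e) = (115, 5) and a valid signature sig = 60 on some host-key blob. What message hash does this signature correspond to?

sig^2 ≡ 60^2 = 3600 ≡ 35
sig^4 ≡ 35^2 = 1225 ≡ 75
5 = 4 + 1, so sig^5 ≡ 75·60 ≡ 15 (mod 115)

15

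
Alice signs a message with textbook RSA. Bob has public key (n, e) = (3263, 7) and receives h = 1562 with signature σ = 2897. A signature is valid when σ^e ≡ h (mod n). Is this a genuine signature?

Squares mod 3263: σ^1≡2897, σ^2≡173, σ^4≡562
7 = 4 + 2 + 1, so σ^7 ≡ 562·173·2897 ≡ 1562 (mod 3263)
1562 = h, so the signature checks out.

genuine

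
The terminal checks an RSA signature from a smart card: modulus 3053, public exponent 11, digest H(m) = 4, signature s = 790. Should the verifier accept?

accept

s^11 mod 3053 = 4
Since 4 equals the digest 4, verification succeeds.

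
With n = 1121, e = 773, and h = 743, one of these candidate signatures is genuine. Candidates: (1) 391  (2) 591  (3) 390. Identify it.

3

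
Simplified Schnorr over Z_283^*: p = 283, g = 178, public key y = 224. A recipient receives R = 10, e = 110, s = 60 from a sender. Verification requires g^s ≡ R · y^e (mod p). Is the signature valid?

valid

g^s mod p:
178^2 = 31684 ≡ 271
178^4 ≡ 271^2 = 73441 ≡ 144
178^8 ≡ 144^2 = 20736 ≡ 77
178^16 ≡ 77^2 = 5929 ≡ 269
178^32 ≡ 269^2 = 72361 ≡ 196
60 = 32 + 16 + 8 + 4, so 178^60 ≡ 196·269·77·144 ≡ 141 (mod 283)
R · y^e mod p:
224^2 = 50176 ≡ 85
224^4 ≡ 85^2 = 7225 ≡ 150
224^8 ≡ 150^2 = 22500 ≡ 143
224^16 ≡ 143^2 = 20449 ≡ 73
224^32 ≡ 73^2 = 5329 ≡ 235
224^64 ≡ 235^2 = 55225 ≡ 40
110 = 64 + 32 + 8 + 4 + 2, so 224^110 ≡ 40·235·143·150·85 ≡ 99 (mod 283)
10·99 = 990 ≡ 141 (mod 283)
141 ≡ 141 (mod 283); signature holds.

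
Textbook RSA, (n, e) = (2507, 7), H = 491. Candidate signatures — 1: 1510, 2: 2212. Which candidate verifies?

Candidate 1: 1510^7 mod 2507 = 1460
Candidate 2: 2212^7 mod 2507 = 491
  → matches H = 491

2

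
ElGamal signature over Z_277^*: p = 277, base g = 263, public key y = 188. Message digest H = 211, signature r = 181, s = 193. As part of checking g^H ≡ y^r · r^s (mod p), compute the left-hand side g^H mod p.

234

263^2 = 69169 ≡ 196
263^4 ≡ 196^2 = 38416 ≡ 190
263^8 ≡ 190^2 = 36100 ≡ 90
263^16 ≡ 90^2 = 8100 ≡ 67
263^32 ≡ 67^2 = 4489 ≡ 57
263^64 ≡ 57^2 = 3249 ≡ 202
263^128 ≡ 202^2 = 40804 ≡ 85
211 = 128 + 64 + 16 + 2 + 1, so 263^211 ≡ 85·202·67·196·263 ≡ 234 (mod 277)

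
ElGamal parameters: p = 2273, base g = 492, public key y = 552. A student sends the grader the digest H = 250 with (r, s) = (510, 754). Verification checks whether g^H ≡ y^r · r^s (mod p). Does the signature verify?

verifies

Left side g^H mod p:
Squares mod 2273: 492^1≡492, 492^2≡1126, 492^4≡1815, 492^8≡648, 492^16≡1672, 492^32≡2067, 492^64≡1522, 492^128≡297
250 = 128 + 64 + 32 + 16 + 8 + 2, so 492^250 ≡ 297·1522·2067·1672·648·1126 ≡ 1554 (mod 2273)
Right side y^r · r^s mod p:
Squares mod 2273: 552^1≡552, 552^2≡122, 552^4≡1246, 552^8≡57, 552^16≡976, 552^32≡189, 552^64≡1626, 552^128≡377, 552^256≡1203
510 = 256 + 128 + 64 + 32 + 16 + 8 + 4 + 2, so 552^510 ≡ 1203·377·1626·189·976·57·1246·122 ≡ 516 (mod 2273)
Squares mod 2273: 510^1≡510, 510^2≡978, 510^4≡1824, 510^8≡1577, 510^16≡267, 510^32≡826, 510^64≡376, 510^128≡450, 510^256≡203, 510^512≡295
754 = 512 + 128 + 64 + 32 + 16 + 2, so 510^754 ≡ 295·450·376·826·267·978 ≡ 2091 (mod 2273)
516·2091 = 1078956 ≡ 1554 (mod 2273)
1554 ≡ 1554 (mod 2273), so the signature is genuine.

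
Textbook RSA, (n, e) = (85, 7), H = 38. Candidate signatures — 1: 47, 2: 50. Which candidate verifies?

Candidate 1: 47^2 = 2209 ≡ 84; 47^4 ≡ 84^2 = 7056 ≡ 1; 7 = 4 + 2 + 1, so 47^7 ≡ 1·84·47 ≡ 38 (mod 85)
  → matches H = 38
Candidate 2: 50^2 = 2500 ≡ 35; 50^4 ≡ 35^2 = 1225 ≡ 35; 7 = 4 + 2 + 1, so 50^7 ≡ 35·35·50 ≡ 50 (mod 85)

1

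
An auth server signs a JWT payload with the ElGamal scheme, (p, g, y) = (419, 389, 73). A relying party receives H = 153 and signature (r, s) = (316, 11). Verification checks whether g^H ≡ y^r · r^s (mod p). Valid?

Left side g^H mod p:
389^2 = 151321 ≡ 62
389^4 ≡ 62^2 = 3844 ≡ 73
389^8 ≡ 73^2 = 5329 ≡ 301
389^16 ≡ 301^2 = 90601 ≡ 97
389^32 ≡ 97^2 = 9409 ≡ 191
389^64 ≡ 191^2 = 36481 ≡ 28
389^128 ≡ 28^2 = 784 ≡ 365
153 = 128 + 16 + 8 + 1, so 389^153 ≡ 365·97·301·389 ≡ 325 (mod 419)
Right side y^r · r^s mod p:
73^2 = 5329 ≡ 301
73^4 ≡ 301^2 = 90601 ≡ 97
73^8 ≡ 97^2 = 9409 ≡ 191
73^16 ≡ 191^2 = 36481 ≡ 28
73^32 ≡ 28^2 = 784 ≡ 365
73^64 ≡ 365^2 = 133225 ≡ 402
73^128 ≡ 402^2 = 161604 ≡ 289
73^256 ≡ 289^2 = 83521 ≡ 140
316 = 256 + 32 + 16 + 8 + 4, so 73^316 ≡ 140·365·28·191·97 ≡ 226 (mod 419)
316^2 = 99856 ≡ 134
316^4 ≡ 134^2 = 17956 ≡ 358
316^8 ≡ 358^2 = 128164 ≡ 369
11 = 8 + 2 + 1, so 316^11 ≡ 369·134·316 ≡ 7 (mod 419)
226·7 = 1582 ≡ 325 (mod 419)
325 ≡ 325 (mod 419), so the signature is genuine.

yes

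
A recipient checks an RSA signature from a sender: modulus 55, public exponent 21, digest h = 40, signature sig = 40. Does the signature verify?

verifies

sig^2 ≡ 40^2 = 1600 ≡ 5
sig^4 ≡ 5^2 = 25
sig^8 ≡ 25^2 = 625 ≡ 20
sig^16 ≡ 20^2 = 400 ≡ 15
21 = 16 + 4 + 1, so sig^21 ≡ 15·25·40 ≡ 40 (mod 55)
Since 40 equals the digest 40, verification succeeds.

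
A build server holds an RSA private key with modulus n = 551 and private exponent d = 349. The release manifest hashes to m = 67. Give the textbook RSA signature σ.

129

Squares mod 551: m^1≡67, m^2≡81, m^4≡500, m^8≡397, m^16≡23, m^32≡529, m^64≡484, m^128≡81, m^256≡500
349 = 256 + 64 + 16 + 8 + 4 + 1, so m^349 ≡ 500·484·23·397·500·67 ≡ 129 (mod 551)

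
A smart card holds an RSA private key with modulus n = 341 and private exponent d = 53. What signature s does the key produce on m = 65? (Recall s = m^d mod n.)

Squares mod 341: m^1≡65, m^2≡133, m^4≡298, m^8≡144, m^16≡276, m^32≡133
53 = 32 + 16 + 4 + 1, so m^53 ≡ 133·276·298·65 ≡ 197 (mod 341)

197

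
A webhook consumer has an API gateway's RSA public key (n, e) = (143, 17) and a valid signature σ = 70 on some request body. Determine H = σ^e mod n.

5

σ^17 mod 143 = 5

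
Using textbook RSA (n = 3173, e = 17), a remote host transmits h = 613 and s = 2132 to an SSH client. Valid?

yes

s^2 ≡ 2132^2 = 4545424 ≡ 1688
s^4 ≡ 1688^2 = 2849344 ≡ 3163
s^8 ≡ 3163^2 = 10004569 ≡ 100
s^16 ≡ 100^2 = 10000 ≡ 481
17 = 16 + 1, so s^17 ≡ 481·2132 ≡ 613 (mod 3173)
Since 613 equals the digest 613, verification succeeds.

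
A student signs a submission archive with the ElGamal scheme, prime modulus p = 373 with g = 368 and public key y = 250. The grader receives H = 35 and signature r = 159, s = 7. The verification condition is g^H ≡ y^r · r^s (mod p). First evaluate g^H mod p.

368^2 = 135424 ≡ 25
368^4 ≡ 25^2 = 625 ≡ 252
368^8 ≡ 252^2 = 63504 ≡ 94
368^16 ≡ 94^2 = 8836 ≡ 257
368^32 ≡ 257^2 = 66049 ≡ 28
35 = 32 + 2 + 1, so 368^35 ≡ 28·25·368 ≡ 230 (mod 373)

230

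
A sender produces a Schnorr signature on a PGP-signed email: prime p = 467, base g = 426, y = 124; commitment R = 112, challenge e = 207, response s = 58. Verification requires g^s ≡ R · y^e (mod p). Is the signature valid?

invalid

g^s mod p:
426^2 = 181476 ≡ 280
426^4 ≡ 280^2 = 78400 ≡ 411
426^8 ≡ 411^2 = 168921 ≡ 334
426^16 ≡ 334^2 = 111556 ≡ 410
426^32 ≡ 410^2 = 168100 ≡ 447
58 = 32 + 16 + 8 + 2, so 426^58 ≡ 447·410·334·280 ≡ 436 (mod 467)
R · y^e mod p:
124^2 = 15376 ≡ 432
124^4 ≡ 432^2 = 186624 ≡ 291
124^8 ≡ 291^2 = 84681 ≡ 154
124^16 ≡ 154^2 = 23716 ≡ 366
124^32 ≡ 366^2 = 133956 ≡ 394
124^64 ≡ 394^2 = 155236 ≡ 192
124^128 ≡ 192^2 = 36864 ≡ 438
207 = 128 + 64 + 8 + 4 + 2 + 1, so 124^207 ≡ 438·192·154·291·432·124 ≡ 46 (mod 467)
112·46 = 5152 ≡ 15 (mod 467)
436 ≠ 15; the check fails.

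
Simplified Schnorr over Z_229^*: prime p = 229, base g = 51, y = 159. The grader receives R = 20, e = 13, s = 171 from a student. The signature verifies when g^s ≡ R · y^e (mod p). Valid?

g^s mod p:
Squares mod 229: 51^1≡51, 51^2≡82, 51^4≡83, 51^8≡19, 51^16≡132, 51^32≡20, 51^64≡171, 51^128≡158
171 = 128 + 32 + 8 + 2 + 1, so 51^171 ≡ 158·20·19·82·51 ≡ 1 (mod 229)
R · y^e mod p:
Squares mod 229: 159^1≡159, 159^2≡91, 159^4≡37, 159^8≡224
13 = 8 + 4 + 1, so 159^13 ≡ 224·37·159 ≡ 126 (mod 229)
20·126 = 2520 ≡ 1 (mod 229)
1 ≡ 1 (mod 229); signature holds.

yes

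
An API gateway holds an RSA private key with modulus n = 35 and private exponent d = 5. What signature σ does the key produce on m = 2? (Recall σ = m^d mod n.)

m^2 ≡ 2^2 = 4
m^4 ≡ 4^2 = 16
5 = 4 + 1, so m^5 ≡ 16·2 ≡ 32 (mod 35)

32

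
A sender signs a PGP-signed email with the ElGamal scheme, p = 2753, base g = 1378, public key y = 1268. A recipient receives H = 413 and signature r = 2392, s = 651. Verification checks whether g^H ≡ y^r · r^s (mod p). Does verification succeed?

Left side g^H mod p:
1378^2 = 1898884 ≡ 2067
1378^4 ≡ 2067^2 = 4272489 ≡ 2586
1378^8 ≡ 2586^2 = 6687396 ≡ 359
1378^16 ≡ 359^2 = 128881 ≡ 2243
1378^32 ≡ 2243^2 = 5031049 ≡ 1318
1378^64 ≡ 1318^2 = 1737124 ≡ 2734
1378^128 ≡ 2734^2 = 7474756 ≡ 361
1378^256 ≡ 361^2 = 130321 ≡ 930
413 = 256 + 128 + 16 + 8 + 4 + 1, so 1378^413 ≡ 930·361·2243·359·2586·1378 ≡ 522 (mod 2753)
Right side y^r · r^s mod p:
1268^2 = 1607824 ≡ 72
1268^4 ≡ 72^2 = 5184 ≡ 2431
1268^8 ≡ 2431^2 = 5909761 ≡ 1823
1268^16 ≡ 1823^2 = 3323329 ≡ 458
1268^32 ≡ 458^2 = 209764 ≡ 536
1268^64 ≡ 536^2 = 287296 ≡ 984
1268^128 ≡ 984^2 = 968256 ≡ 1953
1268^256 ≡ 1953^2 = 3814209 ≡ 1304
1268^512 ≡ 1304^2 = 1700416 ≡ 1815
1268^1024 ≡ 1815^2 = 3294225 ≡ 1637
1268^2048 ≡ 1637^2 = 2679769 ≡ 1100
2392 = 2048 + 256 + 64 + 16 + 8, so 1268^2392 ≡ 1100·1304·984·458·1823 ≡ 1653 (mod 2753)
2392^2 = 5721664 ≡ 930
2392^4 ≡ 930^2 = 864900 ≡ 458
2392^8 ≡ 458^2 = 209764 ≡ 536
2392^16 ≡ 536^2 = 287296 ≡ 984
2392^32 ≡ 984^2 = 968256 ≡ 1953
2392^64 ≡ 1953^2 = 3814209 ≡ 1304
2392^128 ≡ 1304^2 = 1700416 ≡ 1815
2392^256 ≡ 1815^2 = 3294225 ≡ 1637
2392^512 ≡ 1637^2 = 2679769 ≡ 1100
651 = 512 + 128 + 8 + 2 + 1, so 2392^651 ≡ 1100·1815·536·930·2392 ≡ 775 (mod 2753)
1653·775 = 1281075 ≡ 930 (mod 2753)
522 ≠ 930, so verification fails.

fails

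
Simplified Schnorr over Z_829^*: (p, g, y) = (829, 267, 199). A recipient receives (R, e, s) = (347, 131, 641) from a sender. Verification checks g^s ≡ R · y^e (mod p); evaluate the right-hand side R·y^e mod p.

Squares mod 829: 199^1≡199, 199^2≡638, 199^4≡5, 199^8≡25, 199^16≡625, 199^32≡166, 199^64≡199, 199^128≡638
131 = 128 + 2 + 1, so 199^131 ≡ 638·638·199 ≡ 166 (mod 829)
R · y^e ≡ 347·166 = 57602 ≡ 401 (mod 829)

401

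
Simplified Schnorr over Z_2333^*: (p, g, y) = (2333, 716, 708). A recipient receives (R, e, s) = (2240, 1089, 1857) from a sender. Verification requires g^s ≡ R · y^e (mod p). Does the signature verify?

verifies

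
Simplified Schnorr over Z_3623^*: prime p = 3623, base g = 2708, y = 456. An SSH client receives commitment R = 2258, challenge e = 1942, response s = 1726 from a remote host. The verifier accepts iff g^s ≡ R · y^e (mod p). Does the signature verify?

does not verify

g^s mod p:
2708^1726 mod 3623 = 324
R · y^e mod p:
456^1942 mod 3623 = 2182
2258·2182 = 4926956 ≡ 3299 (mod 3623)
324 ≠ 3299; the check fails.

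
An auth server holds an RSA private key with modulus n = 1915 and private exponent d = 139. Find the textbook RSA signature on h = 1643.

h^2 ≡ 1643^2 = 2699449 ≡ 1214
h^4 ≡ 1214^2 = 1473796 ≡ 1161
h^8 ≡ 1161^2 = 1347921 ≡ 1676
h^16 ≡ 1676^2 = 2808976 ≡ 1586
h^32 ≡ 1586^2 = 2515396 ≡ 1001
h^64 ≡ 1001^2 = 1002001 ≡ 456
h^128 ≡ 456^2 = 207936 ≡ 1116
139 = 128 + 8 + 2 + 1, so h^139 ≡ 1116·1676·1214·1643 ≡ 97 (mod 1915)

97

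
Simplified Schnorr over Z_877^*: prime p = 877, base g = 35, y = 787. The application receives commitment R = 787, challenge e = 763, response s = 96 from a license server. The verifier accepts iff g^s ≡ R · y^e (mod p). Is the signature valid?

valid

g^s mod p:
Squares mod 877: 35^1≡35, 35^2≡348, 35^4≡78, 35^8≡822, 35^16≡394, 35^32≡7, 35^64≡49
96 = 64 + 32, so 35^96 ≡ 49·7 ≡ 343 (mod 877)
R · y^e mod p:
Squares mod 877: 787^1≡787, 787^2≡207, 787^4≡753, 787^8≡467, 787^16≡593, 787^32≡849, 787^64≡784, 787^128≡756, 787^256≡609, 787^512≡787
763 = 512 + 128 + 64 + 32 + 16 + 8 + 2 + 1, so 787^763 ≡ 787·756·784·849·593·467·207·787 ≡ 766 (mod 877)
787·766 = 602842 ≡ 343 (mod 877)
343 ≡ 343 (mod 877); signature holds.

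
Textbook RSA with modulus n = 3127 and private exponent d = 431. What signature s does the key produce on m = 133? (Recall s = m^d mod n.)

m^2 ≡ 133^2 = 17689 ≡ 2054
m^4 ≡ 2054^2 = 4218916 ≡ 593
m^8 ≡ 593^2 = 351649 ≡ 1425
m^16 ≡ 1425^2 = 2030625 ≡ 1202
m^32 ≡ 1202^2 = 1444804 ≡ 130
m^64 ≡ 130^2 = 16900 ≡ 1265
m^128 ≡ 1265^2 = 1600225 ≡ 2328
m^256 ≡ 2328^2 = 5419584 ≡ 493
431 = 256 + 128 + 32 + 8 + 4 + 2 + 1, so m^431 ≡ 493·2328·130·1425·593·2054·133 ≡ 2616 (mod 3127)

2616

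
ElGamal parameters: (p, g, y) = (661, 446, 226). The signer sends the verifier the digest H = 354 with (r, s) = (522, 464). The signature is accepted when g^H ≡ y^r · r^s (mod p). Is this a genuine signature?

Left side g^H mod p:
Squares mod 661: 446^1≡446, 446^2≡616, 446^4≡42, 446^8≡442, 446^16≡369, 446^32≡656, 446^64≡25, 446^128≡625, 446^256≡635
354 = 256 + 64 + 32 + 2, so 446^354 ≡ 635·25·656·616 ≡ 492 (mod 661)
Right side y^r · r^s mod p:
Squares mod 661: 226^1≡226, 226^2≡179, 226^4≡313, 226^8≡141, 226^16≡51, 226^32≡618, 226^64≡527, 226^128≡109, 226^256≡644, 226^512≡289
522 = 512 + 8 + 2, so 226^522 ≡ 289·141·179 ≡ 597 (mod 661)
Squares mod 661: 522^1≡522, 522^2≡152, 522^4≡630, 522^8≡300, 522^16≡104, 522^32≡240, 522^64≡93, 522^128≡56, 522^256≡492
464 = 256 + 128 + 64 + 16, so 522^464 ≡ 492·56·93·104 ≡ 133 (mod 661)
597·133 = 79401 ≡ 81 (mod 661)
492 ≠ 81, so verification fails.

forged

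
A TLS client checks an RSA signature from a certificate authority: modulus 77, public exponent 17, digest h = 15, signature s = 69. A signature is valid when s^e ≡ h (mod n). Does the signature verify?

s^2 ≡ 69^2 = 4761 ≡ 64
s^4 ≡ 64^2 = 4096 ≡ 15
s^8 ≡ 15^2 = 225 ≡ 71
s^16 ≡ 71^2 = 5041 ≡ 36
17 = 16 + 1, so s^17 ≡ 36·69 ≡ 20 (mod 77)
s^17 mod 77 = 20, but h = 15.

does not verify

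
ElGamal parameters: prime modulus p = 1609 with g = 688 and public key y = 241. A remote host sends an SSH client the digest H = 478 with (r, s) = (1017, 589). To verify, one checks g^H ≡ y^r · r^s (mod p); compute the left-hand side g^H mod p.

Squares mod 1609: 688^1≡688, 688^2≡298, 688^4≡309, 688^8≡550, 688^16≡8, 688^32≡64, 688^64≡878, 688^128≡173, 688^256≡967
478 = 256 + 128 + 64 + 16 + 8 + 4 + 2, so 688^478 ≡ 967·173·878·8·550·309·298 ≡ 1417 (mod 1609)

1417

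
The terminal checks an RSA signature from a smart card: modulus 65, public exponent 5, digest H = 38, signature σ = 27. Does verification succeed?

fails

σ^5 mod 65 = 27
σ^5 mod 65 = 27, but H = 38.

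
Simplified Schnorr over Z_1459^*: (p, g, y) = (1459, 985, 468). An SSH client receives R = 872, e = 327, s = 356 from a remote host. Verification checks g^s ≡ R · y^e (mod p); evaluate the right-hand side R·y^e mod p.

468^2 = 219024 ≡ 174
468^4 ≡ 174^2 = 30276 ≡ 1096
468^8 ≡ 1096^2 = 1201216 ≡ 459
468^16 ≡ 459^2 = 210681 ≡ 585
468^32 ≡ 585^2 = 342225 ≡ 819
468^64 ≡ 819^2 = 670761 ≡ 1080
468^128 ≡ 1080^2 = 1166400 ≡ 659
468^256 ≡ 659^2 = 434281 ≡ 958
327 = 256 + 64 + 4 + 2 + 1, so 468^327 ≡ 958·1080·1096·174·468 ≡ 1187 (mod 1459)
R · y^e ≡ 872·1187 = 1035064 ≡ 633 (mod 1459)

633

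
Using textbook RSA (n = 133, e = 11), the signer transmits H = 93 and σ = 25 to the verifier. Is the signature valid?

valid

σ^2 ≡ 25^2 = 625 ≡ 93
σ^4 ≡ 93^2 = 8649 ≡ 4
σ^8 ≡ 4^2 = 16
11 = 8 + 2 + 1, so σ^11 ≡ 16·93·25 ≡ 93 (mod 133)
Since 93 equals the digest 93, verification succeeds.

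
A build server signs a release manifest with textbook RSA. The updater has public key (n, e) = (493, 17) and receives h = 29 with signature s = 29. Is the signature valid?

s^2 ≡ 29^2 = 841 ≡ 348
s^4 ≡ 348^2 = 121104 ≡ 319
s^8 ≡ 319^2 = 101761 ≡ 203
s^16 ≡ 203^2 = 41209 ≡ 290
17 = 16 + 1, so s^17 ≡ 290·29 ≡ 29 (mod 493)
Since 29 equals the digest 29, verification succeeds.

valid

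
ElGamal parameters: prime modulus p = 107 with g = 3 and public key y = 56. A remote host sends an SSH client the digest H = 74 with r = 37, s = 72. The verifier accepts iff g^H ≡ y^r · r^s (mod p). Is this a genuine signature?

Left side g^H mod p:
3^2 = 9
3^4 ≡ 9^2 = 81
3^8 ≡ 81^2 = 6561 ≡ 34
3^16 ≡ 34^2 = 1156 ≡ 86
3^32 ≡ 86^2 = 7396 ≡ 13
3^64 ≡ 13^2 = 169 ≡ 62
74 = 64 + 8 + 2, so 3^74 ≡ 62·34·9 ≡ 33 (mod 107)
Right side y^r · r^s mod p:
56^2 = 3136 ≡ 33
56^4 ≡ 33^2 = 1089 ≡ 19
56^8 ≡ 19^2 = 361 ≡ 40
56^16 ≡ 40^2 = 1600 ≡ 102
56^32 ≡ 102^2 = 10404 ≡ 25
37 = 32 + 4 + 1, so 56^37 ≡ 25·19·56 ≡ 64 (mod 107)
37^2 = 1369 ≡ 85
37^4 ≡ 85^2 = 7225 ≡ 56
37^8 ≡ 56^2 = 3136 ≡ 33
37^16 ≡ 33^2 = 1089 ≡ 19
37^32 ≡ 19^2 = 361 ≡ 40
37^64 ≡ 40^2 = 1600 ≡ 102
72 = 64 + 8, so 37^72 ≡ 102·33 ≡ 49 (mod 107)
64·49 = 3136 ≡ 33 (mod 107)
33 ≡ 33 (mod 107), so the signature is genuine.

genuine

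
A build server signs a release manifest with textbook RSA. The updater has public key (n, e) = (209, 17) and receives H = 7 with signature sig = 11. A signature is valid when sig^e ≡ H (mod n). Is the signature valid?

invalid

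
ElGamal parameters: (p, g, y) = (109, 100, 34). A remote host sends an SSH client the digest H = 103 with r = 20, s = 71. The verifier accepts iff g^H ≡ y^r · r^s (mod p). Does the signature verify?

Left side g^H mod p:
100^2 = 10000 ≡ 81
100^4 ≡ 81^2 = 6561 ≡ 21
100^8 ≡ 21^2 = 441 ≡ 5
100^16 ≡ 5^2 = 25
100^32 ≡ 25^2 = 625 ≡ 80
100^64 ≡ 80^2 = 6400 ≡ 78
103 = 64 + 32 + 4 + 2 + 1, so 100^103 ≡ 78·80·21·81·100 ≡ 94 (mod 109)
Right side y^r · r^s mod p:
34^2 = 1156 ≡ 66
34^4 ≡ 66^2 = 4356 ≡ 105
34^8 ≡ 105^2 = 11025 ≡ 16
34^16 ≡ 16^2 = 256 ≡ 38
20 = 16 + 4, so 34^20 ≡ 38·105 ≡ 66 (mod 109)
20^2 = 400 ≡ 73
20^4 ≡ 73^2 = 5329 ≡ 97
20^8 ≡ 97^2 = 9409 ≡ 35
20^16 ≡ 35^2 = 1225 ≡ 26
20^32 ≡ 26^2 = 676 ≡ 22
20^64 ≡ 22^2 = 484 ≡ 48
71 = 64 + 4 + 2 + 1, so 20^71 ≡ 48·97·73·20 ≡ 84 (mod 109)
66·84 = 5544 ≡ 94 (mod 109)
94 ≡ 94 (mod 109), so the signature is genuine.

verifies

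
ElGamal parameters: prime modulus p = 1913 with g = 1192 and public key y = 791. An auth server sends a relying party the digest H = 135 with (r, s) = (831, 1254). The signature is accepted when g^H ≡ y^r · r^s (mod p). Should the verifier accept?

Left side g^H mod p:
1192^135 mod 1913 = 1252
Right side y^r · r^s mod p:
791^831 mod 1913 = 1662
831^1254 mod 1913 = 530
1662·530 = 880860 ≡ 880 (mod 1913)
1252 ≠ 880, so verification fails.

reject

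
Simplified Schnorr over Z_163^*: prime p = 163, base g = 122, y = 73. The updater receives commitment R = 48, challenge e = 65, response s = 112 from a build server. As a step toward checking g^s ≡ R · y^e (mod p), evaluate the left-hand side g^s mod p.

83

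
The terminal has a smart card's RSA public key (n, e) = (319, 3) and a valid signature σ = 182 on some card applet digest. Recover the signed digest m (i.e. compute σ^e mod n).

106

σ^3 mod 319 = 106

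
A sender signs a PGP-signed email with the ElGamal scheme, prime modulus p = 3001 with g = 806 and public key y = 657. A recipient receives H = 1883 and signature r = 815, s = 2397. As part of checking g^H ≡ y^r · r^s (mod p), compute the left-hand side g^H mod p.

1905

806^1883 mod 3001 = 1905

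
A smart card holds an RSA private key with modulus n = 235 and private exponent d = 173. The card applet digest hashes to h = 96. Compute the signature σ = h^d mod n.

Squares mod 235: h^1≡96, h^2≡51, h^4≡16, h^8≡21, h^16≡206, h^32≡136, h^64≡166, h^128≡61
173 = 128 + 32 + 8 + 4 + 1, so h^173 ≡ 61·136·21·16·96 ≡ 101 (mod 235)

101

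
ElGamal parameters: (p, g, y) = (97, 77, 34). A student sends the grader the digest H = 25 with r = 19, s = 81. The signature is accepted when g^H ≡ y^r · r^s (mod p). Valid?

no

Left side g^H mod p:
77^2 = 5929 ≡ 12
77^4 ≡ 12^2 = 144 ≡ 47
77^8 ≡ 47^2 = 2209 ≡ 75
77^16 ≡ 75^2 = 5625 ≡ 96
25 = 16 + 8 + 1, so 77^25 ≡ 96·75·77 ≡ 45 (mod 97)
Right side y^r · r^s mod p:
34^2 = 1156 ≡ 89
34^4 ≡ 89^2 = 7921 ≡ 64
34^8 ≡ 64^2 = 4096 ≡ 22
34^16 ≡ 22^2 = 484 ≡ 96
19 = 16 + 2 + 1, so 34^19 ≡ 96·89·34 ≡ 78 (mod 97)
19^2 = 361 ≡ 70
19^4 ≡ 70^2 = 4900 ≡ 50
19^8 ≡ 50^2 = 2500 ≡ 75
19^16 ≡ 75^2 = 5625 ≡ 96
19^32 ≡ 96^2 = 9216 ≡ 1
19^64 ≡ 1^2 = 1
81 = 64 + 16 + 1, so 19^81 ≡ 1·96·19 ≡ 78 (mod 97)
78·78 = 6084 ≡ 70 (mod 97)
45 ≠ 70, so verification fails.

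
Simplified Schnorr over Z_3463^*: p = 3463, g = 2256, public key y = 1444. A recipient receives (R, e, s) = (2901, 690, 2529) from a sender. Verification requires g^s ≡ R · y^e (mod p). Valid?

no

g^s mod p:
2256^2 = 5089536 ≡ 2389
2256^4 ≡ 2389^2 = 5707321 ≡ 297
2256^8 ≡ 297^2 = 88209 ≡ 1634
2256^16 ≡ 1634^2 = 2669956 ≡ 3446
2256^32 ≡ 3446^2 = 11874916 ≡ 289
2256^64 ≡ 289^2 = 83521 ≡ 409
2256^128 ≡ 409^2 = 167281 ≡ 1057
2256^256 ≡ 1057^2 = 1117249 ≡ 2163
2256^512 ≡ 2163^2 = 4678569 ≡ 56
2256^1024 ≡ 56^2 = 3136
2256^2048 ≡ 3136^2 = 9834496 ≡ 3039
2529 = 2048 + 256 + 128 + 64 + 32 + 1, so 2256^2529 ≡ 3039·2163·1057·409·289·2256 ≡ 1591 (mod 3463)
R · y^e mod p:
1444^2 = 2085136 ≡ 410
1444^4 ≡ 410^2 = 168100 ≡ 1876
1444^8 ≡ 1876^2 = 3519376 ≡ 968
1444^16 ≡ 968^2 = 937024 ≡ 2014
1444^32 ≡ 2014^2 = 4056196 ≡ 1023
1444^64 ≡ 1023^2 = 1046529 ≡ 703
1444^128 ≡ 703^2 = 494209 ≡ 2463
1444^256 ≡ 2463^2 = 6066369 ≡ 2656
1444^512 ≡ 2656^2 = 7054336 ≡ 205
690 = 512 + 128 + 32 + 16 + 2, so 1444^690 ≡ 205·2463·1023·2014·410 ≡ 2550 (mod 3463)
2901·2550 = 7397550 ≡ 582 (mod 3463)
1591 ≠ 582; the check fails.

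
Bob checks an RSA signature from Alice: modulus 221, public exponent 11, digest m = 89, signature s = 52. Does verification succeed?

fails

s^2 ≡ 52^2 = 2704 ≡ 52
s^4 ≡ 52^2 = 2704 ≡ 52
s^8 ≡ 52^2 = 2704 ≡ 52
11 = 8 + 2 + 1, so s^11 ≡ 52·52·52 ≡ 52 (mod 221)
s^11 mod 221 = 52, but m = 89.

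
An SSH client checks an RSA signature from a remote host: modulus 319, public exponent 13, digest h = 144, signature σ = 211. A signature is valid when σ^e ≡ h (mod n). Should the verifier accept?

reject

Squares mod 319: σ^1≡211, σ^2≡180, σ^4≡181, σ^8≡223
13 = 8 + 4 + 1, so σ^13 ≡ 223·181·211 ≡ 250 (mod 319)
The recovered value 250 does not match the digest 144.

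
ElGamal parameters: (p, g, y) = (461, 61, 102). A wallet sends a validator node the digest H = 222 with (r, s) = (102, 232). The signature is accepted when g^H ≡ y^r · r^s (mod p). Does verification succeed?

Left side g^H mod p:
61^2 = 3721 ≡ 33
61^4 ≡ 33^2 = 1089 ≡ 167
61^8 ≡ 167^2 = 27889 ≡ 229
61^16 ≡ 229^2 = 52441 ≡ 348
61^32 ≡ 348^2 = 121104 ≡ 322
61^64 ≡ 322^2 = 103684 ≡ 420
61^128 ≡ 420^2 = 176400 ≡ 298
222 = 128 + 64 + 16 + 8 + 4 + 2, so 61^222 ≡ 298·420·348·229·167·33 ≡ 153 (mod 461)
Right side y^r · r^s mod p:
102^2 = 10404 ≡ 262
102^4 ≡ 262^2 = 68644 ≡ 416
102^8 ≡ 416^2 = 173056 ≡ 181
102^16 ≡ 181^2 = 32761 ≡ 30
102^32 ≡ 30^2 = 900 ≡ 439
102^64 ≡ 439^2 = 192721 ≡ 23
102 = 64 + 32 + 4 + 2, so 102^102 ≡ 23·439·416·262 ≡ 400 (mod 461)
102^2 = 10404 ≡ 262
102^4 ≡ 262^2 = 68644 ≡ 416
102^8 ≡ 416^2 = 173056 ≡ 181
102^16 ≡ 181^2 = 32761 ≡ 30
102^32 ≡ 30^2 = 900 ≡ 439
102^64 ≡ 439^2 = 192721 ≡ 23
102^128 ≡ 23^2 = 529 ≡ 68
232 = 128 + 64 + 32 + 8, so 102^232 ≡ 68·23·439·181 ≡ 262 (mod 461)
400·262 = 104800 ≡ 153 (mod 461)
153 ≡ 153 (mod 461), so the signature is genuine.

passes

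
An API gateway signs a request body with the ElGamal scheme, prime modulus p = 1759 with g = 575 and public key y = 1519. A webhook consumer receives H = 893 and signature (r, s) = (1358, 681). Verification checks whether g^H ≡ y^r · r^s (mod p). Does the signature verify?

does not verify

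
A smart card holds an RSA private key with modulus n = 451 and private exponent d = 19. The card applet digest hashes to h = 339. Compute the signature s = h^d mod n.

h^2 ≡ 339^2 = 114921 ≡ 367
h^4 ≡ 367^2 = 134689 ≡ 291
h^8 ≡ 291^2 = 84681 ≡ 344
h^16 ≡ 344^2 = 118336 ≡ 174
19 = 16 + 2 + 1, so h^19 ≡ 174·367·339 ≡ 313 (mod 451)

313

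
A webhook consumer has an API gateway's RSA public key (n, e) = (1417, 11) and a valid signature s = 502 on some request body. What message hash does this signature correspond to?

s^2 ≡ 502^2 = 252004 ≡ 1195
s^4 ≡ 1195^2 = 1428025 ≡ 1106
s^8 ≡ 1106^2 = 1223236 ≡ 365
11 = 8 + 2 + 1, so s^11 ≡ 365·1195·502 ≡ 759 (mod 1417)

759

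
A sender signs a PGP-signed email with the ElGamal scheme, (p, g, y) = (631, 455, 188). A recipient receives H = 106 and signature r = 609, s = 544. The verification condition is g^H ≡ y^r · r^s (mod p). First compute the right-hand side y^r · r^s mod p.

188^2 = 35344 ≡ 8
188^4 ≡ 8^2 = 64
188^8 ≡ 64^2 = 4096 ≡ 310
188^16 ≡ 310^2 = 96100 ≡ 188
188^32 ≡ 188^2 = 35344 ≡ 8
188^64 ≡ 8^2 = 64
188^128 ≡ 64^2 = 4096 ≡ 310
188^256 ≡ 310^2 = 96100 ≡ 188
188^512 ≡ 188^2 = 35344 ≡ 8
609 = 512 + 64 + 32 + 1, so 188^609 ≡ 8·64·8·188 ≡ 228 (mod 631)
609^2 = 370881 ≡ 484
609^4 ≡ 484^2 = 234256 ≡ 155
609^8 ≡ 155^2 = 24025 ≡ 47
609^16 ≡ 47^2 = 2209 ≡ 316
609^32 ≡ 316^2 = 99856 ≡ 158
609^64 ≡ 158^2 = 24964 ≡ 355
609^128 ≡ 355^2 = 126025 ≡ 456
609^256 ≡ 456^2 = 207936 ≡ 337
609^512 ≡ 337^2 = 113569 ≡ 620
544 = 512 + 32, so 609^544 ≡ 620·158 ≡ 155 (mod 631)
y^r · r^s ≡ 228·155 = 35340 ≡ 4 (mod 631)

4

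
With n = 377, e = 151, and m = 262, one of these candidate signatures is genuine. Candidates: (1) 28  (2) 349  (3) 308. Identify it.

2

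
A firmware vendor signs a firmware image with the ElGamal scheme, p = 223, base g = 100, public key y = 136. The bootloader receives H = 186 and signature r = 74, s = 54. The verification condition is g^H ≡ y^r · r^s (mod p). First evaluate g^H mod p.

14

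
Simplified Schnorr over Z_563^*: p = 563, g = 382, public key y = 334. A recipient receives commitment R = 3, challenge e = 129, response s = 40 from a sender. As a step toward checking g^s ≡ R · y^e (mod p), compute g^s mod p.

303

Squares mod 563: 382^1≡382, 382^2≡107, 382^4≡189, 382^8≡252, 382^16≡448, 382^32≡276
40 = 32 + 8, so 382^40 ≡ 276·252 ≡ 303 (mod 563)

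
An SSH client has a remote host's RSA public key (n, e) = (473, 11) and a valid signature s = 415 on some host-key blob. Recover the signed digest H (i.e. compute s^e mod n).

184

s^2 ≡ 415^2 = 172225 ≡ 53
s^4 ≡ 53^2 = 2809 ≡ 444
s^8 ≡ 444^2 = 197136 ≡ 368
11 = 8 + 2 + 1, so s^11 ≡ 368·53·415 ≡ 184 (mod 473)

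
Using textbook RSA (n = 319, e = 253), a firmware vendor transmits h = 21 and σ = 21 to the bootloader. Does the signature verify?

verifies

σ^253 mod 319 = 21
21 = h, so the signature checks out.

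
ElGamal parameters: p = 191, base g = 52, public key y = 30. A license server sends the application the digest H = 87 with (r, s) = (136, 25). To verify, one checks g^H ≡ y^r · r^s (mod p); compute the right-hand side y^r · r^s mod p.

30^2 = 900 ≡ 136
30^4 ≡ 136^2 = 18496 ≡ 160
30^8 ≡ 160^2 = 25600 ≡ 6
30^16 ≡ 6^2 = 36
30^32 ≡ 36^2 = 1296 ≡ 150
30^64 ≡ 150^2 = 22500 ≡ 153
30^128 ≡ 153^2 = 23409 ≡ 107
136 = 128 + 8, so 30^136 ≡ 107·6 ≡ 69 (mod 191)
136^2 = 18496 ≡ 160
136^4 ≡ 160^2 = 25600 ≡ 6
136^8 ≡ 6^2 = 36
136^16 ≡ 36^2 = 1296 ≡ 150
25 = 16 + 8 + 1, so 136^25 ≡ 150·36·136 ≡ 5 (mod 191)
y^r · r^s ≡ 69·5 = 345 ≡ 154 (mod 191)

154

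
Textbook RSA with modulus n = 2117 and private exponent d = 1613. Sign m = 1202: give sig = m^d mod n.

Squares mod 2117: m^1≡1202, m^2≡1010, m^4≡1823, m^8≡1756, m^16≡1184, m^32≡402, m^64≡712, m^128≡981, m^256≡1243, m^512≡1756, m^1024≡1184
1613 = 1024 + 512 + 64 + 8 + 4 + 1, so m^1613 ≡ 1184·1756·712·1756·1823·1202 ≡ 1269 (mod 2117)

1269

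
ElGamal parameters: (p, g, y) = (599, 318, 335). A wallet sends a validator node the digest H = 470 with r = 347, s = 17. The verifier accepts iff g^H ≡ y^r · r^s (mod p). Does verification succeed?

Left side g^H mod p:
318^470 mod 599 = 74
Right side y^r · r^s mod p:
335^347 mod 599 = 536
347^17 mod 599 = 83
536·83 = 44488 ≡ 162 (mod 599)
74 ≠ 162, so verification fails.

fails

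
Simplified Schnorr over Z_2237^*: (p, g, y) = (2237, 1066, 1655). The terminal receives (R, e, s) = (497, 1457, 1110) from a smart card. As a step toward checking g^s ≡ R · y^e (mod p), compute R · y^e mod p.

1511

1655^2 = 2739025 ≡ 937
1655^4 ≡ 937^2 = 877969 ≡ 1065
1655^8 ≡ 1065^2 = 1134225 ≡ 66
1655^16 ≡ 66^2 = 4356 ≡ 2119
1655^32 ≡ 2119^2 = 4490161 ≡ 502
1655^64 ≡ 502^2 = 252004 ≡ 1460
1655^128 ≡ 1460^2 = 2131600 ≡ 1976
1655^256 ≡ 1976^2 = 3904576 ≡ 1011
1655^512 ≡ 1011^2 = 1022121 ≡ 2049
1655^1024 ≡ 2049^2 = 4198401 ≡ 1789
1457 = 1024 + 256 + 128 + 32 + 16 + 1, so 1655^1457 ≡ 1789·1011·1976·502·2119·1655 ≡ 2060 (mod 2237)
R · y^e ≡ 497·2060 = 1023820 ≡ 1511 (mod 2237)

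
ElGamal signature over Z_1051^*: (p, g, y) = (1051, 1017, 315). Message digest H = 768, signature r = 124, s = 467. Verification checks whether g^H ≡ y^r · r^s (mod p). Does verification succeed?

fails

Left side g^H mod p:
1017^2 = 1034289 ≡ 105
1017^4 ≡ 105^2 = 11025 ≡ 515
1017^8 ≡ 515^2 = 265225 ≡ 373
1017^16 ≡ 373^2 = 139129 ≡ 397
1017^32 ≡ 397^2 = 157609 ≡ 1010
1017^64 ≡ 1010^2 = 1020100 ≡ 630
1017^128 ≡ 630^2 = 396900 ≡ 673
1017^256 ≡ 673^2 = 452929 ≡ 999
1017^512 ≡ 999^2 = 998001 ≡ 602
768 = 512 + 256, so 1017^768 ≡ 602·999 ≡ 226 (mod 1051)
Right side y^r · r^s mod p:
315^2 = 99225 ≡ 431
315^4 ≡ 431^2 = 185761 ≡ 785
315^8 ≡ 785^2 = 616225 ≡ 339
315^16 ≡ 339^2 = 114921 ≡ 362
315^32 ≡ 362^2 = 131044 ≡ 720
315^64 ≡ 720^2 = 518400 ≡ 257
124 = 64 + 32 + 16 + 8 + 4, so 315^124 ≡ 257·720·362·339·785 ≡ 293 (mod 1051)
124^2 = 15376 ≡ 662
124^4 ≡ 662^2 = 438244 ≡ 1028
124^8 ≡ 1028^2 = 1056784 ≡ 529
124^16 ≡ 529^2 = 279841 ≡ 275
124^32 ≡ 275^2 = 75625 ≡ 1004
124^64 ≡ 1004^2 = 1008016 ≡ 107
124^128 ≡ 107^2 = 11449 ≡ 939
124^256 ≡ 939^2 = 881721 ≡ 983
467 = 256 + 128 + 64 + 16 + 2 + 1, so 124^467 ≡ 983·939·107·275·662·124 ≡ 712 (mod 1051)
293·712 = 208616 ≡ 518 (mod 1051)
226 ≠ 518, so verification fails.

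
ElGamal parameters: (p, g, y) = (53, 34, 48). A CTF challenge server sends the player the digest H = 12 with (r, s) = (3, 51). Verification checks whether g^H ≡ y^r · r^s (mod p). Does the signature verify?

Left side g^H mod p:
34^12 mod 53 = 49
Right side y^r · r^s mod p:
48^3 mod 53 = 34
3^51 mod 53 = 18
34·18 = 612 ≡ 29 (mod 53)
49 ≠ 29, so verification fails.

does not verify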